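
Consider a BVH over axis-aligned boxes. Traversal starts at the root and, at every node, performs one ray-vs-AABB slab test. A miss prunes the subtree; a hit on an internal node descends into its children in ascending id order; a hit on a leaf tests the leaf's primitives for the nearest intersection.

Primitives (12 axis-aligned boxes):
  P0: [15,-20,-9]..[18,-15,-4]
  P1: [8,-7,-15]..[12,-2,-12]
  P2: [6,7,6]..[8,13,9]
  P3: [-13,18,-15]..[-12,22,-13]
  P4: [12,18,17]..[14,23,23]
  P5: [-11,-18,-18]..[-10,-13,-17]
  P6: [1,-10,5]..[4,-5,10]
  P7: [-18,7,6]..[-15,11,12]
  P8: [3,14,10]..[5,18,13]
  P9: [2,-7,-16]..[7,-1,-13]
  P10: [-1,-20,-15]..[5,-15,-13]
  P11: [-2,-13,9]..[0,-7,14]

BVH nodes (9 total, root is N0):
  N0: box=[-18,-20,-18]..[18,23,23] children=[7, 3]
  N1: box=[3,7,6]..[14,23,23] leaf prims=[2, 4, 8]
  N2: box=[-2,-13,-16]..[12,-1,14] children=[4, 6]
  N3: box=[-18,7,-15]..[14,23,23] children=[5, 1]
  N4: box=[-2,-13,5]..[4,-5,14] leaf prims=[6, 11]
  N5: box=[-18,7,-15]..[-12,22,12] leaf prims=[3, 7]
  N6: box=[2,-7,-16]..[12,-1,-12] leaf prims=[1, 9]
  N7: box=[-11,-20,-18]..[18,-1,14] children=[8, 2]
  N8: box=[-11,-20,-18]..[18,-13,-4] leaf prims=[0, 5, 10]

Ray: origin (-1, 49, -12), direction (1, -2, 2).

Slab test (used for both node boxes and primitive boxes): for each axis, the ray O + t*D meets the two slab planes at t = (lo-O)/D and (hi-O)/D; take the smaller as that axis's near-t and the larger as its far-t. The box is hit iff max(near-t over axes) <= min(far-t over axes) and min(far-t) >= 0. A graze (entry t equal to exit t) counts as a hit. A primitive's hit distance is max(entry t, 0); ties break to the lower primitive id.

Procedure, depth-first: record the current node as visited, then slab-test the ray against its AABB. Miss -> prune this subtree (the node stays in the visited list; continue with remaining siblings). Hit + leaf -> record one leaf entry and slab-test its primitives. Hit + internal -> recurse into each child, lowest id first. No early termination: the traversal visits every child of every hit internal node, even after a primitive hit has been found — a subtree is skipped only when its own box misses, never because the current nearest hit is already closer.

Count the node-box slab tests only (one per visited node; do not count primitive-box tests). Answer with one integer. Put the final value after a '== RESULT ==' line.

Walk:
N0 x:[-17,19] y:[13,69/2] z:[-3,35/2] -> hit [13,35/2], descend [3, 7]
  N3 x:[-17,15] y:[13,21] z:[-3/2,35/2] -> hit [13,15], descend [1, 5]
    N1 x:[4,15] y:[13,21] z:[9,35/2] -> hit [13,15] leaf, test {P2(miss), P4@t=29/2, P8(miss)}
    N5 x:[-17,-11] y:[27/2,21] z:[-3/2,12] -> miss, prune
  N7 x:[-10,19] y:[25,69/2] z:[-3,13] -> miss, prune

order=[0, 3, 1, 5, 7]  |boxes|=5  |leaves|=1  hit=P4

== RESULT ==
5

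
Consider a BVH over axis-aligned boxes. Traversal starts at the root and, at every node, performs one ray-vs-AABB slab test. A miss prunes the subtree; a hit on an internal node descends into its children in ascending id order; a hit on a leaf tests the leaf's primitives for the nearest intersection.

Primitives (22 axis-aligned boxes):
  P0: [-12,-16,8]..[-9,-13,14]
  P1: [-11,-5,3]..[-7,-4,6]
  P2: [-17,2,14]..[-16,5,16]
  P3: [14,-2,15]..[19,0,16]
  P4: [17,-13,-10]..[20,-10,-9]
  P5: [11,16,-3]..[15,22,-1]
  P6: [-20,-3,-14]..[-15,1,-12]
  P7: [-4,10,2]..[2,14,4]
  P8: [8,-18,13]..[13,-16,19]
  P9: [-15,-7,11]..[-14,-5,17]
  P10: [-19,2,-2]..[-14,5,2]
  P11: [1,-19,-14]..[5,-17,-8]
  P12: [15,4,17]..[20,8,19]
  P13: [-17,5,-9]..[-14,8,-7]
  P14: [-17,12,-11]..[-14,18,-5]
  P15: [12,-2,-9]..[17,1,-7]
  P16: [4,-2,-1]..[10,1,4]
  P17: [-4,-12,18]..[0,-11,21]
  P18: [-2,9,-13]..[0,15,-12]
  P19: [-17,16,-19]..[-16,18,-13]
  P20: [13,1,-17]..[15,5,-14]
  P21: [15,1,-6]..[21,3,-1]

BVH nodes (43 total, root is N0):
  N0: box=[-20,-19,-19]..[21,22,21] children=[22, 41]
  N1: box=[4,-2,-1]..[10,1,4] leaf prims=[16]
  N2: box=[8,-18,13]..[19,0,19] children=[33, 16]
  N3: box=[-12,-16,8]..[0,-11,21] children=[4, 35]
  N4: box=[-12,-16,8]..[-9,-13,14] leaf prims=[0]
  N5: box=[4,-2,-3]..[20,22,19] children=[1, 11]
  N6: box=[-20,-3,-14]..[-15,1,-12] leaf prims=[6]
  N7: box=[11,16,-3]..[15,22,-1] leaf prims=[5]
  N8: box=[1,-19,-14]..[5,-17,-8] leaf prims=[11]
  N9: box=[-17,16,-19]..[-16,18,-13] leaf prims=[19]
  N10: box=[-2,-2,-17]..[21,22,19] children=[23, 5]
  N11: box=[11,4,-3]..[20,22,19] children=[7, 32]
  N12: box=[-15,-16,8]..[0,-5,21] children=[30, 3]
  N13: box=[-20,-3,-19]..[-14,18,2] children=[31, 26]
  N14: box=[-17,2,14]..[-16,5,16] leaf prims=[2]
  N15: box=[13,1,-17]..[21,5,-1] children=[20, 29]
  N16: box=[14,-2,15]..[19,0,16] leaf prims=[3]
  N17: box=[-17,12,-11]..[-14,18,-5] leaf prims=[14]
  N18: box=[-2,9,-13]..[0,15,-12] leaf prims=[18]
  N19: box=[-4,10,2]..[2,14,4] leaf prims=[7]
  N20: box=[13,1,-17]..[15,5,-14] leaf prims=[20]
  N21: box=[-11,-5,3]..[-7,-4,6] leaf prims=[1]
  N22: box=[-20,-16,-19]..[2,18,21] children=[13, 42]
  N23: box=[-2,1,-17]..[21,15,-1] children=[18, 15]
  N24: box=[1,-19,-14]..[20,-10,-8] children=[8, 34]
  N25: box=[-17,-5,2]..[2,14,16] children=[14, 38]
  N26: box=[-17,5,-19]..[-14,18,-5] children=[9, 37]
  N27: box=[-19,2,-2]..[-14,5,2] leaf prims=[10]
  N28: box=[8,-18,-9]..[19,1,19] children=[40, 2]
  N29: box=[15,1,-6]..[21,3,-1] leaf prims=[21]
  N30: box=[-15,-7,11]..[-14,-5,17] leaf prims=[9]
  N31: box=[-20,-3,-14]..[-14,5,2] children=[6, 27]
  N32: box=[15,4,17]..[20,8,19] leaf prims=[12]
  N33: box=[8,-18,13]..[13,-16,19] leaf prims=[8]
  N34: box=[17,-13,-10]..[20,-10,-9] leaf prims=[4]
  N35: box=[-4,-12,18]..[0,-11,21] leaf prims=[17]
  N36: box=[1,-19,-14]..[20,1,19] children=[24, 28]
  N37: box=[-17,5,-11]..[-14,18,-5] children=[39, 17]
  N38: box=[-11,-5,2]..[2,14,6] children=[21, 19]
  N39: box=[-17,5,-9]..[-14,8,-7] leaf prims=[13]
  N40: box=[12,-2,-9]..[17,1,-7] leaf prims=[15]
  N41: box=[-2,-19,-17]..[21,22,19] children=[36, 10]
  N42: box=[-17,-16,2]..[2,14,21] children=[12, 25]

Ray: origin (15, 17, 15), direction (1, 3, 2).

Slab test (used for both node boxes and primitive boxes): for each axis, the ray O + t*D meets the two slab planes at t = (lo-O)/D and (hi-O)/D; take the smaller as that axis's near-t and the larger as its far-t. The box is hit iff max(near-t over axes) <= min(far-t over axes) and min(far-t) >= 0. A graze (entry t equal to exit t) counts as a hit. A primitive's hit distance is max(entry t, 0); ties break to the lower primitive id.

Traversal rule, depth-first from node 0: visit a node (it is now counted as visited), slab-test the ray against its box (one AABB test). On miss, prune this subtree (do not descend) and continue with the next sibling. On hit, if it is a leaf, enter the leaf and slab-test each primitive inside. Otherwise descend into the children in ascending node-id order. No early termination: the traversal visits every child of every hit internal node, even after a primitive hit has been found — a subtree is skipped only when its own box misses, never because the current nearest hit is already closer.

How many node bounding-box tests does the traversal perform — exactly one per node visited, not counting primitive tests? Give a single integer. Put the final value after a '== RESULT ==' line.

Trace the traversal:
N0 x:[-35,6] y:[-12,5/3] z:[-17,3] -> hit [-12,5/3], descend [22, 41]
  N22 x:[-35,-13] y:[-11,1/3] z:[-17,3] -> miss, prune
  N41 x:[-17,6] y:[-12,5/3] z:[-16,2] -> hit [-12,5/3], descend [10, 36]
    N10 x:[-17,6] y:[-19/3,5/3] z:[-16,2] -> hit [-19/3,5/3], descend [5, 23]
      N5 x:[-11,5] y:[-19/3,5/3] z:[-9,2] -> hit [-19/3,5/3], descend [1, 11]
        N1 x:[-11,-5] y:[-19/3,-16/3] z:[-8,-11/2] -> miss, prune
        N11 x:[-4,5] y:[-13/3,5/3] z:[-9,2] -> hit [-4,5/3], descend [7, 32]
          N7 x:[-4,0] y:[-1/3,5/3] z:[-9,-8] -> miss, prune
          N32 x:[0,5] y:[-13/3,-3] z:[1,2] -> miss, prune
      N23 x:[-17,6] y:[-16/3,-2/3] z:[-16,-8] -> miss, prune
    N36 x:[-14,5] y:[-12,-16/3] z:[-29/2,2] -> miss, prune

Summary -> nodes [0, 22, 41, 10, 5, 1, 11, 7, 32, 23, 36]; box-tests=11; leaf-entries=0; first=miss

== RESULT ==
11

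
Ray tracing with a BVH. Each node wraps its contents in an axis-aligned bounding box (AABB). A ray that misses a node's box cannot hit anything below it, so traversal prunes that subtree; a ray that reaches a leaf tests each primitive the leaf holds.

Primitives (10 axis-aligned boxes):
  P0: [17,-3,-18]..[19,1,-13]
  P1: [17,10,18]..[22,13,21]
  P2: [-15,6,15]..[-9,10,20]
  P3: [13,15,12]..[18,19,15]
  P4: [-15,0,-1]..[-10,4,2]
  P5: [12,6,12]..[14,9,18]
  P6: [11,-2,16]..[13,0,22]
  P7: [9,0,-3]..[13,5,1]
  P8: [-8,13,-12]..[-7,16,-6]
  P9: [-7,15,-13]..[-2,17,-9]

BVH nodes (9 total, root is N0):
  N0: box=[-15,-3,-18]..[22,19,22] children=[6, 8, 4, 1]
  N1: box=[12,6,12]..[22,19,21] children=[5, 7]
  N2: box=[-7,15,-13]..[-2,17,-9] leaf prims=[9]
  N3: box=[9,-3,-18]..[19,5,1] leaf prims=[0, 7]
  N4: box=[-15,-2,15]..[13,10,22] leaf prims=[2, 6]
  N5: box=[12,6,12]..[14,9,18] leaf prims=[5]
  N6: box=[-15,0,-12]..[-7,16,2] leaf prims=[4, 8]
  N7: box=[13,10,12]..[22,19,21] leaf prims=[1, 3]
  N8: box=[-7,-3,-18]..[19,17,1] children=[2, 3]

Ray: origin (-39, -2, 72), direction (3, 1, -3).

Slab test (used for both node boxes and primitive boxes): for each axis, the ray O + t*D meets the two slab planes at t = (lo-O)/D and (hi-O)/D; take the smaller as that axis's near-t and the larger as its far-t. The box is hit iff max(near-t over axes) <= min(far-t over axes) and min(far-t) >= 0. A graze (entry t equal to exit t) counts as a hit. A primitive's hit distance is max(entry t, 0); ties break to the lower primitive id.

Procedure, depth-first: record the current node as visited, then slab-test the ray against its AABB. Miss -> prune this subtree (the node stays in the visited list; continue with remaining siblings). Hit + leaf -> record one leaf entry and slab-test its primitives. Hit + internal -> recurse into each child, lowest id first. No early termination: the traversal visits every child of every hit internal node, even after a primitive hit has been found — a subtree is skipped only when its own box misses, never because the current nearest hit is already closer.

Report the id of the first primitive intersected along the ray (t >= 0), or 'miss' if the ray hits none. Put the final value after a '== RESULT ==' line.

Trace the traversal:
N0 x:[8,61/3] y:[-1,21] z:[50/3,30] -> hit [50/3,61/3], descend [1, 4, 6, 8]
  N1 x:[17,61/3] y:[8,21] z:[17,20] -> hit [17,20], descend [5, 7]
    N5 x:[17,53/3] y:[8,11] z:[18,20] -> miss, prune
    N7 x:[52/3,61/3] y:[12,21] z:[17,20] -> hit [52/3,20] leaf, test {P1(miss), P3@t=19}
  N4 x:[8,52/3] y:[0,12] z:[50/3,19] -> miss, prune
  N6 x:[8,32/3] y:[2,18] z:[70/3,28] -> miss, prune
  N8 x:[32/3,58/3] y:[-1,19] z:[71/3,30] -> miss, prune

Visited [0, 1, 5, 7, 4, 6, 8]. Tests: 7 box, 1 leaf. Nearest: P3.

== RESULT ==
3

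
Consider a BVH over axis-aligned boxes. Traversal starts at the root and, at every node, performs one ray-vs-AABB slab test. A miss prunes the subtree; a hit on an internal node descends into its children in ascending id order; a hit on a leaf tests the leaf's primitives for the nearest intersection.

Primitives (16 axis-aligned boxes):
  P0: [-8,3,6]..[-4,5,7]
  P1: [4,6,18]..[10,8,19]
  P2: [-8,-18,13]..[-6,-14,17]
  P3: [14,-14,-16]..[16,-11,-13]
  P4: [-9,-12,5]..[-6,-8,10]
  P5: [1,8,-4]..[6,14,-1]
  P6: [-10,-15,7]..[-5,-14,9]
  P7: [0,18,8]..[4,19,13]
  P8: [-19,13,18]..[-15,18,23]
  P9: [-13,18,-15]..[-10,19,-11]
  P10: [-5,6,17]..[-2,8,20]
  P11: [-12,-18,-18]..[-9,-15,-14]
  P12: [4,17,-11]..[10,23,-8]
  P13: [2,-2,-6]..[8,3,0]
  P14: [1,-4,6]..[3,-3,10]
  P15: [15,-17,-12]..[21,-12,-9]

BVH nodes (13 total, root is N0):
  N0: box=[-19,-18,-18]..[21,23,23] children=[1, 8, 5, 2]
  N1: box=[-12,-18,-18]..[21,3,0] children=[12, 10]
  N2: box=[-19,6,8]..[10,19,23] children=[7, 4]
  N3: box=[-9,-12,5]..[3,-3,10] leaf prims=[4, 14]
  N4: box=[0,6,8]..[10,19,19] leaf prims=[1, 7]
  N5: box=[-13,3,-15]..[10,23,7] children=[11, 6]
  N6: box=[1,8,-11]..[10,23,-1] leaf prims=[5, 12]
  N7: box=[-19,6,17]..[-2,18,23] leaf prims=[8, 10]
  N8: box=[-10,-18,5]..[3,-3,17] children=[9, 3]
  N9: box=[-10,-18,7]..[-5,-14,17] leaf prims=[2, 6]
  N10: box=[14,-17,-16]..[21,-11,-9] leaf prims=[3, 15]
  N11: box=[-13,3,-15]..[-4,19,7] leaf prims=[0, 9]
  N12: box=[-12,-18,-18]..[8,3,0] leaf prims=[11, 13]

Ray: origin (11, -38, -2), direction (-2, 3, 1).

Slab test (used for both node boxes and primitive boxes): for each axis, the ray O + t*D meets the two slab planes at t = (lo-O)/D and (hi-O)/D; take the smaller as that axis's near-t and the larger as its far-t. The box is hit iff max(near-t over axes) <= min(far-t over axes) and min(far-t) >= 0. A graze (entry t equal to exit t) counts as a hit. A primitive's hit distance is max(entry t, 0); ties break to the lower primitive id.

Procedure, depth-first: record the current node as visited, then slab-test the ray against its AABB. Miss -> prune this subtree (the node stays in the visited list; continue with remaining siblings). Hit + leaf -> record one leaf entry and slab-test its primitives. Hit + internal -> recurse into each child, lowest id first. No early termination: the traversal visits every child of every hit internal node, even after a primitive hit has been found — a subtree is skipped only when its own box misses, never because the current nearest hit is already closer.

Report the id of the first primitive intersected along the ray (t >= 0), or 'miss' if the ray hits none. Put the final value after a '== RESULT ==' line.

Trace the traversal:
N0 x:[-5,15] y:[20/3,61/3] z:[-16,25] -> hit [20/3,15], descend [1, 2, 5, 8]
  N1 x:[-5,23/2] y:[20/3,41/3] z:[-16,2] -> miss, prune
  N2 x:[1/2,15] y:[44/3,19] z:[10,25] -> hit [44/3,15], descend [4, 7]
    N4 x:[1/2,11/2] y:[44/3,19] z:[10,21] -> miss, prune
    N7 x:[13/2,15] y:[44/3,56/3] z:[19,25] -> miss, prune
  N5 x:[1/2,12] y:[41/3,61/3] z:[-13,9] -> miss, prune
  N8 x:[4,21/2] y:[20/3,35/3] z:[7,19] -> hit [7,21/2], descend [3, 9]
    N3 x:[4,10] y:[26/3,35/3] z:[7,12] -> hit [26/3,10] leaf, test {P4@t=26/3, P14(miss)}
    N9 x:[8,21/2] y:[20/3,8] z:[9,19] -> miss, prune

Visited [0, 1, 2, 4, 7, 5, 8, 3, 9]. Tests: 9 box, 1 leaf. Nearest: P4.

== RESULT ==
4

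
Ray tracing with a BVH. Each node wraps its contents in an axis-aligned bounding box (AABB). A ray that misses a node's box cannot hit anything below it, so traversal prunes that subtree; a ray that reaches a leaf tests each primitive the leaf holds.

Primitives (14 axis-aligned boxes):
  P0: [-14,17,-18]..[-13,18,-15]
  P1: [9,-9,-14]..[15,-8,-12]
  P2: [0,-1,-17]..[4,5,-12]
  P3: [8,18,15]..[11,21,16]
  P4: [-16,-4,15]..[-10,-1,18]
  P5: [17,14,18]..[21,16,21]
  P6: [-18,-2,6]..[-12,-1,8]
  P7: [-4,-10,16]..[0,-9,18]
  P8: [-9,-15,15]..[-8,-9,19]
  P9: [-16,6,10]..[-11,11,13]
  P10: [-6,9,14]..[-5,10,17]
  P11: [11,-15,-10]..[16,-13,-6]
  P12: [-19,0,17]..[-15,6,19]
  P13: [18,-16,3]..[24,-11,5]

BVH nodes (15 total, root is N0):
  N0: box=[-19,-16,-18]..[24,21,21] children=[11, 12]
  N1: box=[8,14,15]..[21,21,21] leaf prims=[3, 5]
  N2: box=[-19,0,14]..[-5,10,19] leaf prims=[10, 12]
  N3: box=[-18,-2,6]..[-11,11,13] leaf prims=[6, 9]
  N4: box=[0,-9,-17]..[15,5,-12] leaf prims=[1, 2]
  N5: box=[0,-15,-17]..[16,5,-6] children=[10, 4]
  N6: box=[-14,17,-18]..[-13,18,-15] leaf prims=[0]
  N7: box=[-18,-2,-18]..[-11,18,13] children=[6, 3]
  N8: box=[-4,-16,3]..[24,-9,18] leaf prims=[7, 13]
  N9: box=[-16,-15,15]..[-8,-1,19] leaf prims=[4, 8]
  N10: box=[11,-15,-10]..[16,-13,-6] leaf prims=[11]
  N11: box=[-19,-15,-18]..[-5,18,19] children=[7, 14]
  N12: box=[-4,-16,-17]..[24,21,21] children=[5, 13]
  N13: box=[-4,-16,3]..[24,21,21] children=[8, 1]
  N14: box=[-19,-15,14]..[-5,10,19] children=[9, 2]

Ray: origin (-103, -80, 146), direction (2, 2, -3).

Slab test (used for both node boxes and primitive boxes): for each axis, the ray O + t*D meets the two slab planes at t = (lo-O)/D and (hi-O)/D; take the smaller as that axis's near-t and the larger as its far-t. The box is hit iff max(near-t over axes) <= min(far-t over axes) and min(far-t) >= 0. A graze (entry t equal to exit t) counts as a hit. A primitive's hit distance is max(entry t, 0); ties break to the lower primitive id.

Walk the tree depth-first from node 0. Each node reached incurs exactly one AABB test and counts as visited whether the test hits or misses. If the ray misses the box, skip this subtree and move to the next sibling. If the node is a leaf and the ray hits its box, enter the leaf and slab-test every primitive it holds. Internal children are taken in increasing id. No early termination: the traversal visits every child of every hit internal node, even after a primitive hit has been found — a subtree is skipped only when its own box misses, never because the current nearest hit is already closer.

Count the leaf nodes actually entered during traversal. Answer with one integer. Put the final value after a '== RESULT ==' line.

Traverse from the root:
N0 x:[42,127/2] y:[32,101/2] z:[125/3,164/3] -> hit [42,101/2], descend [11, 12]
  N11 x:[42,49] y:[65/2,49] z:[127/3,164/3] -> hit [127/3,49], descend [7, 14]
    N7 x:[85/2,46] y:[39,49] z:[133/3,164/3] -> hit [133/3,46], descend [3, 6]
      N3 x:[85/2,46] y:[39,91/2] z:[133/3,140/3] -> hit [133/3,91/2] leaf, test {P6(miss), P9@t=133/3}
      N6 x:[89/2,45] y:[97/2,49] z:[161/3,164/3] -> miss, prune
    N14 x:[42,49] y:[65/2,45] z:[127/3,44] -> hit [127/3,44], descend [2, 9]
      N2 x:[42,49] y:[40,45] z:[127/3,44] -> hit [127/3,44] leaf, test {P10(miss), P12@t=127/3}
      N9 x:[87/2,95/2] y:[65/2,79/2] z:[127/3,131/3] -> miss, prune
  N12 x:[99/2,127/2] y:[32,101/2] z:[125/3,163/3] -> hit [99/2,101/2], descend [5, 13]
    N5 x:[103/2,119/2] y:[65/2,85/2] z:[152/3,163/3] -> miss, prune
    N13 x:[99/2,127/2] y:[32,101/2] z:[125/3,143/3] -> miss, prune

Visited [0, 11, 7, 3, 6, 14, 2, 9, 12, 5, 13]. Tests: 11 box, 2 leaf. Nearest: P12.

== RESULT ==
2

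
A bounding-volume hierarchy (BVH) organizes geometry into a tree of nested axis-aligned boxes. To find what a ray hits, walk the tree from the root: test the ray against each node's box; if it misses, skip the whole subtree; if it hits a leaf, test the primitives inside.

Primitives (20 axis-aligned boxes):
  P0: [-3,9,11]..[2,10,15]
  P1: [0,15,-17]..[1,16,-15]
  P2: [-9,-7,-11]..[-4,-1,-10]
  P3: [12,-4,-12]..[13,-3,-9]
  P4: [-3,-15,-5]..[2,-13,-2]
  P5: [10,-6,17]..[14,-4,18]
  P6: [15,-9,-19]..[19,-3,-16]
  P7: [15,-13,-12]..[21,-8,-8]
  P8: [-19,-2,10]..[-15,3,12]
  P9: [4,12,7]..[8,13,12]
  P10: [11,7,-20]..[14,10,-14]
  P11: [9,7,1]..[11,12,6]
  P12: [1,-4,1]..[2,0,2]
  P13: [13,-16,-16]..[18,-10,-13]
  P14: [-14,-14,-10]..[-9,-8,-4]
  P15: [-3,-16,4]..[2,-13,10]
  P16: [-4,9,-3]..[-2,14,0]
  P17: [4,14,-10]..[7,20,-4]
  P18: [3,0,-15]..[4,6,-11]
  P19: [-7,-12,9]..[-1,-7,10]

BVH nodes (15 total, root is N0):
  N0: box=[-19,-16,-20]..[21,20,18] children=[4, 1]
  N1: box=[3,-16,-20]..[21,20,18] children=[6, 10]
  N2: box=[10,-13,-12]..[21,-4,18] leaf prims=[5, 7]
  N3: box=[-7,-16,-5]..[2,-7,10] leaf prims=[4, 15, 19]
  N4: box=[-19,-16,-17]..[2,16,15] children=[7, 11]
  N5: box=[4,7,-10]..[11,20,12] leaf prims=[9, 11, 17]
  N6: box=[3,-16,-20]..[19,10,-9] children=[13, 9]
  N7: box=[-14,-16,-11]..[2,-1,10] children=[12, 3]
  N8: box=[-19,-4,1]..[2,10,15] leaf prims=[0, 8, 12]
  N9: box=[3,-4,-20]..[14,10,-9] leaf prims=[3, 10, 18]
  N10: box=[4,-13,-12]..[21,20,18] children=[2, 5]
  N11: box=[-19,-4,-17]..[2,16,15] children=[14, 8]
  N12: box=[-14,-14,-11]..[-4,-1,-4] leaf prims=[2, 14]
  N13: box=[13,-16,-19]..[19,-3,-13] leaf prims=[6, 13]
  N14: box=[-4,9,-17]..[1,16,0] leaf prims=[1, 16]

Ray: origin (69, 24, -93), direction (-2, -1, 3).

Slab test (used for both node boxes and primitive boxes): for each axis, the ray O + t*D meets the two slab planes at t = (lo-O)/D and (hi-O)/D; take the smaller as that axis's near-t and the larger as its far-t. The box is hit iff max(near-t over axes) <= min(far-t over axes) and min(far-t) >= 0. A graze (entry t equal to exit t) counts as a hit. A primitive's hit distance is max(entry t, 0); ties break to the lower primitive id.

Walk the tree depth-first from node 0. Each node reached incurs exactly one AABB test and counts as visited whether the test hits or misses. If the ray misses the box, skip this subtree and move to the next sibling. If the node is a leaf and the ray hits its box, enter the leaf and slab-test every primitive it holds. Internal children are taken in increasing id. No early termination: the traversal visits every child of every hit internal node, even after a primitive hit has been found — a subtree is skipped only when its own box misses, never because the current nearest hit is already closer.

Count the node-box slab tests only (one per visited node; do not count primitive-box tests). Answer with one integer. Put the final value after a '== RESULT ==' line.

Walk:
N0 x:[24,44] y:[4,40] z:[73/3,37] -> hit [73/3,37], descend [1, 4]
  N1 x:[24,33] y:[4,40] z:[73/3,37] -> hit [73/3,33], descend [6, 10]
    N6 x:[25,33] y:[14,40] z:[73/3,28] -> hit [25,28], descend [9, 13]
      N9 x:[55/2,33] y:[14,28] z:[73/3,28] -> hit [55/2,28] leaf, test {P3@t=28, P10(miss), P18(miss)}
      N13 x:[25,28] y:[27,40] z:[74/3,80/3] -> miss, prune
    N10 x:[24,65/2] y:[4,37] z:[27,37] -> hit [27,65/2], descend [2, 5]
      N2 x:[24,59/2] y:[28,37] z:[27,37] -> hit [28,59/2] leaf, test {P5(miss), P7(miss)}
      N5 x:[29,65/2] y:[4,17] z:[83/3,35] -> miss, prune
  N4 x:[67/2,44] y:[8,40] z:[76/3,36] -> hit [67/2,36], descend [7, 11]
    N7 x:[67/2,83/2] y:[25,40] z:[82/3,103/3] -> hit [67/2,103/3], descend [3, 12]
      N3 x:[67/2,38] y:[31,40] z:[88/3,103/3] -> hit [67/2,103/3] leaf, test {P4(miss), P15(miss), P19(miss)}
      N12 x:[73/2,83/2] y:[25,38] z:[82/3,89/3] -> miss, prune
    N11 x:[67/2,44] y:[8,28] z:[76/3,36] -> miss, prune

13 AABB tests over nodes [0, 1, 6, 9, 13, 10, 2, 5, 4, 7, 3, 12, 11]; 3 leaves entered; closest P3.

== RESULT ==
13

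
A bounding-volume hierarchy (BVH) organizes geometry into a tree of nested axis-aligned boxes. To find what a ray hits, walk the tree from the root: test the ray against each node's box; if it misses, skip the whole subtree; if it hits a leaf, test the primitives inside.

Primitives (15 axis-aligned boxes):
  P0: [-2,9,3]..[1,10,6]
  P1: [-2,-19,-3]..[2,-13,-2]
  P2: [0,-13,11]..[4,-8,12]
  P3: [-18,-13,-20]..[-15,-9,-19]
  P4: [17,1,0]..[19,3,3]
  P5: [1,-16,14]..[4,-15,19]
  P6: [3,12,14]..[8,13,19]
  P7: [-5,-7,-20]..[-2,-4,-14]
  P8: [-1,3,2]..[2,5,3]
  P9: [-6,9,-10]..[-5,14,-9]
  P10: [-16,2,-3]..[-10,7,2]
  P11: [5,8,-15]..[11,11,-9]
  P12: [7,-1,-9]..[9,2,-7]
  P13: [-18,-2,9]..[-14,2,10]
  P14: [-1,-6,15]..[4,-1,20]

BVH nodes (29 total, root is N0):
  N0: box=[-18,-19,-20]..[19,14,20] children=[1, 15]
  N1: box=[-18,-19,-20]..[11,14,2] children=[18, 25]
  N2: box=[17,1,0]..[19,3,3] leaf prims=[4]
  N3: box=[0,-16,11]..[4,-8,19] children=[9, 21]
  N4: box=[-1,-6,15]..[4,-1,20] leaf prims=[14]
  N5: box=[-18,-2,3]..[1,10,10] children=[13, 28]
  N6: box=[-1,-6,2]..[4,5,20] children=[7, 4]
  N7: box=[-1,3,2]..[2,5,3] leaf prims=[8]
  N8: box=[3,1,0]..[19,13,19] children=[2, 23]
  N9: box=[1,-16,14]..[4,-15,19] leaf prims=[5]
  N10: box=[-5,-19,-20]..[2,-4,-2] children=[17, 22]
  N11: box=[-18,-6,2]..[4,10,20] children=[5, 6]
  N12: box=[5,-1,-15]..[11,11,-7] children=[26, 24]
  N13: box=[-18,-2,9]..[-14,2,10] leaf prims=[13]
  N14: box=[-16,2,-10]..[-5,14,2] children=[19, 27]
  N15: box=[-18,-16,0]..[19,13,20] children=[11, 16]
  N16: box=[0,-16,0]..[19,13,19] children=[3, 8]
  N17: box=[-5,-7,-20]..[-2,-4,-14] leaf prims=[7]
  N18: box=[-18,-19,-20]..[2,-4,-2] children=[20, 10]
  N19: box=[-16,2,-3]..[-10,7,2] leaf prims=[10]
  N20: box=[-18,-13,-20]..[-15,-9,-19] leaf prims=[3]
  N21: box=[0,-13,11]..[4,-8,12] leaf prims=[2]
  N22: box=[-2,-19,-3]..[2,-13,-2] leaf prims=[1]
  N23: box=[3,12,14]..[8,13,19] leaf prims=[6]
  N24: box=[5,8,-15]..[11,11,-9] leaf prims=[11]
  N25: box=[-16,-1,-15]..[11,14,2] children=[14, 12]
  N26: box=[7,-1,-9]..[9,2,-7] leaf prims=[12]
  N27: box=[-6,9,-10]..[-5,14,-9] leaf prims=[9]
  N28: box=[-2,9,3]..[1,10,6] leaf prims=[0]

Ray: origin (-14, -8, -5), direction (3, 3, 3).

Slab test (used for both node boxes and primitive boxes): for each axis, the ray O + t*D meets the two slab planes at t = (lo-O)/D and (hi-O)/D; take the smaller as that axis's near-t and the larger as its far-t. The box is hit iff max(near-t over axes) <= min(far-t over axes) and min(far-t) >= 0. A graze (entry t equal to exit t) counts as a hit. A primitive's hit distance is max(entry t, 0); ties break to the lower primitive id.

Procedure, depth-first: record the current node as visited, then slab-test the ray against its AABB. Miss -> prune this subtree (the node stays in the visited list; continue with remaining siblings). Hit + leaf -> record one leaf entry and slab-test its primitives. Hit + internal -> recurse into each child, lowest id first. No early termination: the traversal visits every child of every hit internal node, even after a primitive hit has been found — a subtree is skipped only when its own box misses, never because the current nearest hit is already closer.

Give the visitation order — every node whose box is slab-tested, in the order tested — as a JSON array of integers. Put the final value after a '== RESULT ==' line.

Walk:
N0 x:[-4/3,11] y:[-11/3,22/3] z:[-5,25/3] -> hit [-4/3,22/3], descend [1, 15]
  N1 x:[-4/3,25/3] y:[-11/3,22/3] z:[-5,7/3] -> hit [-4/3,7/3], descend [18, 25]
    N18 x:[-4/3,16/3] y:[-11/3,4/3] z:[-5,1] -> hit [-4/3,1], descend [10, 20]
      N10 x:[3,16/3] y:[-11/3,4/3] z:[-5,1] -> miss, prune
      N20 x:[-4/3,-1/3] y:[-5/3,-1/3] z:[-5,-14/3] -> miss, prune
    N25 x:[-2/3,25/3] y:[7/3,22/3] z:[-10/3,7/3] -> hit [7/3,7/3], descend [12, 14]
      N12 x:[19/3,25/3] y:[7/3,19/3] z:[-10/3,-2/3] -> miss, prune
      N14 x:[-2/3,3] y:[10/3,22/3] z:[-5/3,7/3] -> miss, prune
  N15 x:[-4/3,11] y:[-8/3,7] z:[5/3,25/3] -> hit [5/3,7], descend [11, 16]
    N11 x:[-4/3,6] y:[2/3,6] z:[7/3,25/3] -> hit [7/3,6], descend [5, 6]
      N5 x:[-4/3,5] y:[2,6] z:[8/3,5] -> hit [8/3,5], descend [13, 28]
        N13 x:[-4/3,0] y:[2,10/3] z:[14/3,5] -> miss, prune
        N28 x:[4,5] y:[17/3,6] z:[8/3,11/3] -> miss, prune
      N6 x:[13/3,6] y:[2/3,13/3] z:[7/3,25/3] -> hit [13/3,13/3], descend [4, 7]
        N4 x:[13/3,6] y:[2/3,7/3] z:[20/3,25/3] -> miss, prune
        N7 x:[13/3,16/3] y:[11/3,13/3] z:[7/3,8/3] -> miss, prune
    N16 x:[14/3,11] y:[-8/3,7] z:[5/3,8] -> hit [14/3,7], descend [3, 8]
      N3 x:[14/3,6] y:[-8/3,0] z:[16/3,8] -> miss, prune
      N8 x:[17/3,11] y:[3,7] z:[5/3,8] -> hit [17/3,7], descend [2, 23]
        N2 x:[31/3,11] y:[3,11/3] z:[5/3,8/3] -> miss, prune
        N23 x:[17/3,22/3] y:[20/3,7] z:[19/3,8] -> hit [20/3,7] leaf, test {P6@t=20/3}

order=[0, 1, 18, 10, 20, 25, 12, 14, 15, 11, 5, 13, 28, 6, 4, 7, 16, 3, 8, 2, 23]  |boxes|=21  |leaves|=1  hit=P6

== RESULT ==
[0, 1, 18, 10, 20, 25, 12, 14, 15, 11, 5, 13, 28, 6, 4, 7, 16, 3, 8, 2, 23]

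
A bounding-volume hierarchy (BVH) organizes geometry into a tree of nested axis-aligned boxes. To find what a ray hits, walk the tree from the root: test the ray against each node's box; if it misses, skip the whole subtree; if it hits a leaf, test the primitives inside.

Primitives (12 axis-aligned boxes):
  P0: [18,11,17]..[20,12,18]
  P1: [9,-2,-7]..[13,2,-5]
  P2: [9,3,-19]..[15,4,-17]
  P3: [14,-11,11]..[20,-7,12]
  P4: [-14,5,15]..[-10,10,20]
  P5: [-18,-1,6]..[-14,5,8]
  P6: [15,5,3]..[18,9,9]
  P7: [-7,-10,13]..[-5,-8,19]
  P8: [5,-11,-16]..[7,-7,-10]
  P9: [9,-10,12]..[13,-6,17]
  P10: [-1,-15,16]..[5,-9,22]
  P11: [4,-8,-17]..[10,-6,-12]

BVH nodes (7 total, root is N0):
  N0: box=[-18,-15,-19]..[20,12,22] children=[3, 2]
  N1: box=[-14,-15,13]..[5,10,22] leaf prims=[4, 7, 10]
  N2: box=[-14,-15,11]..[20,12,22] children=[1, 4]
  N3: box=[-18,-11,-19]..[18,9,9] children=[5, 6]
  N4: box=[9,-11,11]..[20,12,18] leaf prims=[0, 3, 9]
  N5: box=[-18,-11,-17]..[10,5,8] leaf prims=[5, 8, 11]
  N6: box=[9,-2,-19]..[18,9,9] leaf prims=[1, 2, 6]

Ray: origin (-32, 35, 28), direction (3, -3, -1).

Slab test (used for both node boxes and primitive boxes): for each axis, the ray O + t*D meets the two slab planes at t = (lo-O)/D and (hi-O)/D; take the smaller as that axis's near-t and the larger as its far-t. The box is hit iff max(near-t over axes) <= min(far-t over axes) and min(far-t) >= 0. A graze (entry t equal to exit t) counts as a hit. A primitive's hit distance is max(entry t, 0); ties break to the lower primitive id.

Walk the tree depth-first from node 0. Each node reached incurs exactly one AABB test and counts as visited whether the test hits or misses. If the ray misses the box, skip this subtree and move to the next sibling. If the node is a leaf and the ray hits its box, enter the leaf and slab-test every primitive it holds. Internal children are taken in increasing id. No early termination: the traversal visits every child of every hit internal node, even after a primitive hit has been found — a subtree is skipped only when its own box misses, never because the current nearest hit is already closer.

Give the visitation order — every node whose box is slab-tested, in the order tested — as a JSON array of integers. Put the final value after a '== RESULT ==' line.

Walk:
N0 x:[14/3,52/3] y:[23/3,50/3] z:[6,47] -> hit [23/3,50/3], descend [2, 3]
  N2 x:[6,52/3] y:[23/3,50/3] z:[6,17] -> hit [23/3,50/3], descend [1, 4]
    N1 x:[6,37/3] y:[25/3,50/3] z:[6,15] -> hit [25/3,37/3] leaf, test {P4(miss), P7(miss), P10(miss)}
    N4 x:[41/3,52/3] y:[23/3,46/3] z:[10,17] -> hit [41/3,46/3] leaf, test {P0(miss), P3(miss), P9@t=41/3}
  N3 x:[14/3,50/3] y:[26/3,46/3] z:[19,47] -> miss, prune

Visited [0, 2, 1, 4, 3]. Tests: 5 box, 2 leaf. Nearest: P9.

== RESULT ==
[0, 2, 1, 4, 3]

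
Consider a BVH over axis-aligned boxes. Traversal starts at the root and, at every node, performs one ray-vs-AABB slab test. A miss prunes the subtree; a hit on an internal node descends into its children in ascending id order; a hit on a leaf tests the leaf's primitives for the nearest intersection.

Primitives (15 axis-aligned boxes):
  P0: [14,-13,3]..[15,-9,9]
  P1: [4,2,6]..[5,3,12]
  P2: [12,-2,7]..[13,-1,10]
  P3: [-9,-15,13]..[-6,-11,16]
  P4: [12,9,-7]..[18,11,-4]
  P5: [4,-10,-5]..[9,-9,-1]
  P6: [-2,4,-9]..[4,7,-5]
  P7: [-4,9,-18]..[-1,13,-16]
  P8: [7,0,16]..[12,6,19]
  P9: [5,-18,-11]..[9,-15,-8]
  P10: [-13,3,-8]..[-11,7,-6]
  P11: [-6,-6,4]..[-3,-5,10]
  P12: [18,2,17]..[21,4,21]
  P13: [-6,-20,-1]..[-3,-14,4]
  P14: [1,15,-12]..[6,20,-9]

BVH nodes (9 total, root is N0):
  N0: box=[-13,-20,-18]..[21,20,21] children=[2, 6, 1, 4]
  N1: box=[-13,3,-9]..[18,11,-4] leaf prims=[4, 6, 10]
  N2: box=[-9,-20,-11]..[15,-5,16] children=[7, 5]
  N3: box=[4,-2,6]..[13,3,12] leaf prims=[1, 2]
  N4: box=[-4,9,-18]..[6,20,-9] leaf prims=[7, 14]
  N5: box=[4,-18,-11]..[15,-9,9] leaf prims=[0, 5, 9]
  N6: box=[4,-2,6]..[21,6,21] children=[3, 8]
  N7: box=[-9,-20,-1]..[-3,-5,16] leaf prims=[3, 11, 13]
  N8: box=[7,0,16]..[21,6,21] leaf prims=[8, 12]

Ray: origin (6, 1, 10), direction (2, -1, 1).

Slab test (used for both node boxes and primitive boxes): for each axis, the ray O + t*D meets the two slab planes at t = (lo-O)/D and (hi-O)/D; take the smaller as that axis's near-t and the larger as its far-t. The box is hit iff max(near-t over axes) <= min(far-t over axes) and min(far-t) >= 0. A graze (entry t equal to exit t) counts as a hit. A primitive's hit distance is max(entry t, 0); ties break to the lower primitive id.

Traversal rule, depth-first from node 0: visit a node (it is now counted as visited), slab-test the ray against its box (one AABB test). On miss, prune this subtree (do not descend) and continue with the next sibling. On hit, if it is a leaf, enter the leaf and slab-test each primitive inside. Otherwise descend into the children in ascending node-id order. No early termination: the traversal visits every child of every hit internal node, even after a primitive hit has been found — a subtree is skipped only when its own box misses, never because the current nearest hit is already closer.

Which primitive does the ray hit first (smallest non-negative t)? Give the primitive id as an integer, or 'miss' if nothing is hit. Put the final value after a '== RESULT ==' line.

Traverse from the root:
N0 x:[-19/2,15/2] y:[-19,21] z:[-28,11] -> hit [-19/2,15/2], descend [1, 2, 4, 6]
  N1 x:[-19/2,6] y:[-10,-2] z:[-19,-14] -> miss, prune
  N2 x:[-15/2,9/2] y:[6,21] z:[-21,6] -> miss, prune
  N4 x:[-5,0] y:[-19,-8] z:[-28,-19] -> miss, prune
  N6 x:[-1,15/2] y:[-5,3] z:[-4,11] -> hit [-1,3], descend [3, 8]
    N3 x:[-1,7/2] y:[-2,3] z:[-4,2] -> hit [-1,2] leaf, test {P1(miss), P2(miss)}
    N8 x:[1/2,15/2] y:[-5,1] z:[6,11] -> miss, prune

order=[0, 1, 2, 4, 6, 3, 8]  |boxes|=7  |leaves|=1  hit=miss

== RESULT ==
miss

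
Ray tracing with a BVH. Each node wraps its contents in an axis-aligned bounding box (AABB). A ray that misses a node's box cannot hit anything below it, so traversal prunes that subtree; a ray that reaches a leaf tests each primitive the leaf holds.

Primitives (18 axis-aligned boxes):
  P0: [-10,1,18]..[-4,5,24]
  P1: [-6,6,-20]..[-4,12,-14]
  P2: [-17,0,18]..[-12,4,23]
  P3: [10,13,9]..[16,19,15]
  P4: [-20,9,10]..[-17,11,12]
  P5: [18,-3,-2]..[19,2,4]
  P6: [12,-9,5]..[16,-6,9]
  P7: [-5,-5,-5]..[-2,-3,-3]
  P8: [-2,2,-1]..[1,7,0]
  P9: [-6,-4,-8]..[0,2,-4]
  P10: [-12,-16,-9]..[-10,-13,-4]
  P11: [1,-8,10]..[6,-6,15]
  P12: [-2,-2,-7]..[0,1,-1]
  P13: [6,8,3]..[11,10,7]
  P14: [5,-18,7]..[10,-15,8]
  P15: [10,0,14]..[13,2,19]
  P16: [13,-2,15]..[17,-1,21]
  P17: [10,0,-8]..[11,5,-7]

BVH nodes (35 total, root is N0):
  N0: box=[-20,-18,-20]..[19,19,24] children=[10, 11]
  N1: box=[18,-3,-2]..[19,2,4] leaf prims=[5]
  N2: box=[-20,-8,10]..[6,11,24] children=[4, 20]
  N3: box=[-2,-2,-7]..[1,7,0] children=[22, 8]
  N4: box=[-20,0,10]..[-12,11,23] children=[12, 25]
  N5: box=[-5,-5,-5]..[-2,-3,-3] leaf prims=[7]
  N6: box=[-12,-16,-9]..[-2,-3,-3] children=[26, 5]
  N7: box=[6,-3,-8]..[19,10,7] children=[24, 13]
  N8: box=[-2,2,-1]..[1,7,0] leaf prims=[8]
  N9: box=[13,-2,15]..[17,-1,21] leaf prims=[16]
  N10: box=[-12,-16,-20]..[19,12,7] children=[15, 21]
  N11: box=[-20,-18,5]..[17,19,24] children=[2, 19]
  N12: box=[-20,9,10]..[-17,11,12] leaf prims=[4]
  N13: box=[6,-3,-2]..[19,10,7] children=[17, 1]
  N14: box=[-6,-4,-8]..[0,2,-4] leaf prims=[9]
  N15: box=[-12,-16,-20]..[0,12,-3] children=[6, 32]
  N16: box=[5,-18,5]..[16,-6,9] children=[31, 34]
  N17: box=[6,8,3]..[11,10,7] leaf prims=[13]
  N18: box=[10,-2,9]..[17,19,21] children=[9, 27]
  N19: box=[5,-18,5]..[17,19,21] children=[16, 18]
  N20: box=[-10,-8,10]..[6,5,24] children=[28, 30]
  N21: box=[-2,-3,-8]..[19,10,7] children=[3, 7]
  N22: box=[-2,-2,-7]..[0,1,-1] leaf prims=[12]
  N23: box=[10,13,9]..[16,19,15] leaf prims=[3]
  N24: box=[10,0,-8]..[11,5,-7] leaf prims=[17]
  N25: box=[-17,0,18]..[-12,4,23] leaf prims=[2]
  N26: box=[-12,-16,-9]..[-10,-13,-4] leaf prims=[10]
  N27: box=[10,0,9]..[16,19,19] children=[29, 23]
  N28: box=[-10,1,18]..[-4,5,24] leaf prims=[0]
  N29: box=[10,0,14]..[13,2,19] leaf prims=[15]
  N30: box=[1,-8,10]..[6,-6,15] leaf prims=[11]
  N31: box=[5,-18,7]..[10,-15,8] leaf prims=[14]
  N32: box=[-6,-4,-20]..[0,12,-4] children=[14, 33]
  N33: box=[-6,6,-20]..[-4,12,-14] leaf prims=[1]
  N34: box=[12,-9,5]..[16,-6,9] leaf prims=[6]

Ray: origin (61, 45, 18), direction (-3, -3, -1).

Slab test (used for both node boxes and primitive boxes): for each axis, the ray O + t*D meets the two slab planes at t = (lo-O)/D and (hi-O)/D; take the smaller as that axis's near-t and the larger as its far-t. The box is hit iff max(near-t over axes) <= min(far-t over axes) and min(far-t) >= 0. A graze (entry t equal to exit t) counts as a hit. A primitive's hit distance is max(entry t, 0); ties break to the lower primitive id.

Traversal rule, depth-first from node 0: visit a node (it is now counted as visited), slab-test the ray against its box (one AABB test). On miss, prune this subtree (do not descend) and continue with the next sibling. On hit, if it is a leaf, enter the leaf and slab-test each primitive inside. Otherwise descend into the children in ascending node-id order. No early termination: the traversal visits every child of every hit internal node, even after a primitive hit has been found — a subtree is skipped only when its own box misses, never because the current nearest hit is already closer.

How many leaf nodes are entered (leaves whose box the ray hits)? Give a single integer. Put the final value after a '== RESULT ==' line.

Traverse from the root:
N0 x:[14,27] y:[26/3,21] z:[-6,38] -> hit [14,21], descend [10, 11]
  N10 x:[14,73/3] y:[11,61/3] z:[11,38] -> hit [14,61/3], descend [15, 21]
    N15 x:[61/3,73/3] y:[11,61/3] z:[21,38] -> miss, prune
    N21 x:[14,21] y:[35/3,16] z:[11,26] -> hit [14,16], descend [3, 7]
      N3 x:[20,21] y:[38/3,47/3] z:[18,25] -> miss, prune
      N7 x:[14,55/3] y:[35/3,16] z:[11,26] -> hit [14,16], descend [13, 24]
        N13 x:[14,55/3] y:[35/3,16] z:[11,20] -> hit [14,16], descend [1, 17]
          N1 x:[14,43/3] y:[43/3,16] z:[14,20] -> hit [43/3,43/3] leaf, test {P5@t=43/3}
          N17 x:[50/3,55/3] y:[35/3,37/3] z:[11,15] -> miss, prune
        N24 x:[50/3,17] y:[40/3,15] z:[25,26] -> miss, prune
  N11 x:[44/3,27] y:[26/3,21] z:[-6,13] -> miss, prune

Summary -> nodes [0, 10, 15, 21, 3, 7, 13, 1, 17, 24, 11]; box-tests=11; leaf-entries=1; first=P5

== RESULT ==
1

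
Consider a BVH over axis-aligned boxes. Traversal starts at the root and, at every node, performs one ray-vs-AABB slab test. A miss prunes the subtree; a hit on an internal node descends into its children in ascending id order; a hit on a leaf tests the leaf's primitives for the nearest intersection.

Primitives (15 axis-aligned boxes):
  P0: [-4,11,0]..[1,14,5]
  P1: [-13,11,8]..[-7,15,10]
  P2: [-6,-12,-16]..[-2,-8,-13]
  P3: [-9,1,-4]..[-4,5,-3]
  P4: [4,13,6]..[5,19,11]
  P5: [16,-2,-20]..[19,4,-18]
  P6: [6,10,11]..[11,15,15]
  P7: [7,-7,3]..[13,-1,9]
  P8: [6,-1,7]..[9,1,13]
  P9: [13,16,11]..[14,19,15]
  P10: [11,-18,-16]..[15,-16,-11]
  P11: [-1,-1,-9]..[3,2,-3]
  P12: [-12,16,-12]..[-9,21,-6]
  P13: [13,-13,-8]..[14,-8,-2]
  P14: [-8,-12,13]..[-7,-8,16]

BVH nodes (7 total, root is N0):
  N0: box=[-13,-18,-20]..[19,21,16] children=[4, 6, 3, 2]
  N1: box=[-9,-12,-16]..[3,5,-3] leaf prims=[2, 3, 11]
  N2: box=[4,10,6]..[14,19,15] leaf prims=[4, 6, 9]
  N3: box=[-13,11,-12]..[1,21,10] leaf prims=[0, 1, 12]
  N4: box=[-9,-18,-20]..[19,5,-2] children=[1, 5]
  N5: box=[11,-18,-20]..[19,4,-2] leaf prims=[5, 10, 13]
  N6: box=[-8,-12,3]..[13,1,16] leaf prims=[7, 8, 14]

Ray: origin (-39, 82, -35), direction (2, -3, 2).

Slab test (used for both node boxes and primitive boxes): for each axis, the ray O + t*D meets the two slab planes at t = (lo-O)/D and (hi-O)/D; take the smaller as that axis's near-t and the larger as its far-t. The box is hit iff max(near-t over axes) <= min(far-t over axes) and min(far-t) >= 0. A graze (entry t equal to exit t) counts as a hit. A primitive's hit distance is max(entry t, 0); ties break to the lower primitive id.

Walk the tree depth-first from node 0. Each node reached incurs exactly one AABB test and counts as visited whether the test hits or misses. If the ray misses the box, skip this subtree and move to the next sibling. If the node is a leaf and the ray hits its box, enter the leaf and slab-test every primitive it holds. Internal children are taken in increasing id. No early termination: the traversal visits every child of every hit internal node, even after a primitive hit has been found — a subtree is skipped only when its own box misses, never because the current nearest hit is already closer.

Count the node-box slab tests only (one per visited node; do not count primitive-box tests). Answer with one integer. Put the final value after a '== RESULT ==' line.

Trace the traversal:
N0 x:[13,29] y:[61/3,100/3] z:[15/2,51/2] -> hit [61/3,51/2], descend [2, 3, 4, 6]
  N2 x:[43/2,53/2] y:[21,24] z:[41/2,25] -> hit [43/2,24] leaf, test {P4@t=43/2, P6@t=23, P9(miss)}
  N3 x:[13,20] y:[61/3,71/3] z:[23/2,45/2] -> miss, prune
  N4 x:[15,29] y:[77/3,100/3] z:[15/2,33/2] -> miss, prune
  N6 x:[31/2,26] y:[27,94/3] z:[19,51/2] -> miss, prune

order=[0, 2, 3, 4, 6]  |boxes|=5  |leaves|=1  hit=P4

== RESULT ==
5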